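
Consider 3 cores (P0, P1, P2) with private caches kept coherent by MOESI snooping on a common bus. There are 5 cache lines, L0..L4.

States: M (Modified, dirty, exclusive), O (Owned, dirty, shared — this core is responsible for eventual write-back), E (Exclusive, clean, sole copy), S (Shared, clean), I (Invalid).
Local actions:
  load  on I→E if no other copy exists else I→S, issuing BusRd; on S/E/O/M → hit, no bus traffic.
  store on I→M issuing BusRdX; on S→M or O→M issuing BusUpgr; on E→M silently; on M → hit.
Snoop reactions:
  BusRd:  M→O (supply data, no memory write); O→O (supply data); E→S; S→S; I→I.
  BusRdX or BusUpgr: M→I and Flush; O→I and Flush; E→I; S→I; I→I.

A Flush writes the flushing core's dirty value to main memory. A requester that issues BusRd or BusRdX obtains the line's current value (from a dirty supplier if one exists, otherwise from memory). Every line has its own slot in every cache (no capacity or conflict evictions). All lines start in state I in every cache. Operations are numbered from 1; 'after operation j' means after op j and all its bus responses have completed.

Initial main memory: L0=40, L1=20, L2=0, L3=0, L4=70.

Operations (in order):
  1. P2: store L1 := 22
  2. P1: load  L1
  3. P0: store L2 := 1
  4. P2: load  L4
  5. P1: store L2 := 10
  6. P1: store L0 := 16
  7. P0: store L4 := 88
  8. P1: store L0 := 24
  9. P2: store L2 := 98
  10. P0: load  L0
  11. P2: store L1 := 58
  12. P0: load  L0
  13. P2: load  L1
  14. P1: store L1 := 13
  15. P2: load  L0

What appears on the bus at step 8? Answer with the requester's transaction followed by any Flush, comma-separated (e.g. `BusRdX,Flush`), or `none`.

bus = none

[1] P2: store L1 := 22 | P0:I, P1:I, P2:M(22) | bus: BusRdX
[2] P1: load  L1 | P0:I, P1:S(22), P2:O(22) | bus: BusRd
[3] P0: store L2 := 1 | P0:M(1), P1:I, P2:I | bus: BusRdX
[4] P2: load  L4 | P0:I, P1:I, P2:E(70) | bus: BusRd
[5] P1: store L2 := 10 | P0:I, P1:M(10), P2:I | bus: BusRdX,Flush
[6] P1: store L0 := 16 | P0:I, P1:M(16), P2:I | bus: BusRdX
[7] P0: store L4 := 88 | P0:M(88), P1:I, P2:I | bus: BusRdX
[8] P1: store L0 := 24 | P0:I, P1:M(24), P2:I | bus: none
[9] P2: store L2 := 98 | P0:I, P1:I, P2:M(98) | bus: BusRdX,Flush
[10] P0: load  L0 | P0:S(24), P1:O(24), P2:I | bus: BusRd
[11] P2: store L1 := 58 | P0:I, P1:I, P2:M(58) | bus: BusUpgr
[12] P0: load  L0 | P0:S(24), P1:O(24), P2:I | bus: none
[13] P2: load  L1 | P0:I, P1:I, P2:M(58) | bus: none
[14] P1: store L1 := 13 | P0:I, P1:M(13), P2:I | bus: BusRdX,Flush
[15] P2: load  L0 | P0:S(24), P1:O(24), P2:S(24) | bus: BusRd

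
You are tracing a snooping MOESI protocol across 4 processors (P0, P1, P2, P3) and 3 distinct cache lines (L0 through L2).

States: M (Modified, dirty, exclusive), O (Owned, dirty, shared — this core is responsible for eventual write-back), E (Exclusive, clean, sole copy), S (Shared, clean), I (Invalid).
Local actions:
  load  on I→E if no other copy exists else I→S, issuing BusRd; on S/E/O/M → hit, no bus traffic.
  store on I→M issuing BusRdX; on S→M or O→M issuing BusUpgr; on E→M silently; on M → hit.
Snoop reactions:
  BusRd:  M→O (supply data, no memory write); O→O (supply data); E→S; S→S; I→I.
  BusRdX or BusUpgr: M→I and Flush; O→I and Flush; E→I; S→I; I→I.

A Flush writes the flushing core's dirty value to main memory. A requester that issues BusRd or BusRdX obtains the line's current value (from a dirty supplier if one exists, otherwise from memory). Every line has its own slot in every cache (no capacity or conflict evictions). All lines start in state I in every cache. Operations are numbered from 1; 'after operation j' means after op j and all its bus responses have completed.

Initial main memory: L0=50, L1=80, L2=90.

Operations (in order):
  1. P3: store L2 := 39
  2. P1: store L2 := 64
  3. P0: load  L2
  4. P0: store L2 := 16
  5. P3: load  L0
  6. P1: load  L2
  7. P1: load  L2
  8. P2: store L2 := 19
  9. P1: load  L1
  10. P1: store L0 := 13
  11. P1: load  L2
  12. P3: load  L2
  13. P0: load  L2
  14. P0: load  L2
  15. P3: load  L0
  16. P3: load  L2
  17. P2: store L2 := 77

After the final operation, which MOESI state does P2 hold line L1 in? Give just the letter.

state = I

[1] P3: store L2 := 39 | P0:I, P1:I, P2:I, P3:M(39) | bus: BusRdX
[2] P1: store L2 := 64 | P0:I, P1:M(64), P2:I, P3:I | bus: BusRdX,Flush
[3] P0: load  L2 | P0:S(64), P1:O(64), P2:I, P3:I | bus: BusRd
[4] P0: store L2 := 16 | P0:M(16), P1:I, P2:I, P3:I | bus: BusUpgr,Flush
[5] P3: load  L0 | P0:I, P1:I, P2:I, P3:E(50) | bus: BusRd
[6] P1: load  L2 | P0:O(16), P1:S(16), P2:I, P3:I | bus: BusRd
[7] P1: load  L2 | P0:O(16), P1:S(16), P2:I, P3:I | bus: none
[8] P2: store L2 := 19 | P0:I, P1:I, P2:M(19), P3:I | bus: BusRdX,Flush
[9] P1: load  L1 | P0:I, P1:E(80), P2:I, P3:I | bus: BusRd
[10] P1: store L0 := 13 | P0:I, P1:M(13), P2:I, P3:I | bus: BusRdX
[11] P1: load  L2 | P0:I, P1:S(19), P2:O(19), P3:I | bus: BusRd
[12] P3: load  L2 | P0:I, P1:S(19), P2:O(19), P3:S(19) | bus: BusRd
[13] P0: load  L2 | P0:S(19), P1:S(19), P2:O(19), P3:S(19) | bus: BusRd
[14] P0: load  L2 | P0:S(19), P1:S(19), P2:O(19), P3:S(19) | bus: none
[15] P3: load  L0 | P0:I, P1:O(13), P2:I, P3:S(13) | bus: BusRd
[16] P3: load  L2 | P0:S(19), P1:S(19), P2:O(19), P3:S(19) | bus: none
[17] P2: store L2 := 77 | P0:I, P1:I, P2:M(77), P3:I | bus: BusUpgr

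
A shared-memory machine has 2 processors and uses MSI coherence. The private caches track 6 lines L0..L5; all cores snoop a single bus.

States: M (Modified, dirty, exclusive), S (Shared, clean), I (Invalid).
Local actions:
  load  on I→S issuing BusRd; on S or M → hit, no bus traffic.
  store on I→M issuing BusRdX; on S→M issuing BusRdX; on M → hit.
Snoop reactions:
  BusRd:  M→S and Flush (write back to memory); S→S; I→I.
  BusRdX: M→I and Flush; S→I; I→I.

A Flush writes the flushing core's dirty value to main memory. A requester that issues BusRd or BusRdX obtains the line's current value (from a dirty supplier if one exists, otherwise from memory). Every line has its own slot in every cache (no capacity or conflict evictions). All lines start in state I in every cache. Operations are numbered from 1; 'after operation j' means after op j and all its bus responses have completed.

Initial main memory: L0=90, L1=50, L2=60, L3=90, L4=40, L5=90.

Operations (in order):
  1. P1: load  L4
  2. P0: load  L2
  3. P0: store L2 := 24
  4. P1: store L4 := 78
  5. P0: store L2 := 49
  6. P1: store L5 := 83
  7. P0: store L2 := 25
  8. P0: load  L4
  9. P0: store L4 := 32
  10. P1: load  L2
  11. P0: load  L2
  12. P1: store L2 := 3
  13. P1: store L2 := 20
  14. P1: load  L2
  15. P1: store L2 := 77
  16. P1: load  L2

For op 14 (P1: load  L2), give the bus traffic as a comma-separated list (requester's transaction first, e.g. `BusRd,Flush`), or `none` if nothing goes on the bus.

1. P1: load  L4  bus=[BusRd]  L4: P0=I P1=S  mem[L4]=40
2. P0: load  L2  bus=[BusRd]  L2: P0=S P1=I  mem[L2]=60
3. P0: store L2 := 24  bus=[BusRdX]  L2: P0=M P1=I  mem[L2]=60
4. P1: store L4 := 78  bus=[BusRdX]  L4: P0=I P1=M  mem[L4]=40
5. P0: store L2 := 49  bus=[-]  L2: P0=M P1=I  mem[L2]=60
6. P1: store L5 := 83  bus=[BusRdX]  L5: P0=I P1=M  mem[L5]=90
7. P0: store L2 := 25  bus=[-]  L2: P0=M P1=I  mem[L2]=60
8. P0: load  L4  bus=[BusRd,Flush]  L4: P0=S P1=S  mem[L4]=78
9. P0: store L4 := 32  bus=[BusRdX]  L4: P0=M P1=I  mem[L4]=78
10. P1: load  L2  bus=[BusRd,Flush]  L2: P0=S P1=S  mem[L2]=25
11. P0: load  L2  bus=[-]  L2: P0=S P1=S  mem[L2]=25
12. P1: store L2 := 3  bus=[BusRdX]  L2: P0=I P1=M  mem[L2]=25
13. P1: store L2 := 20  bus=[-]  L2: P0=I P1=M  mem[L2]=25
14. P1: load  L2  bus=[-]  L2: P0=I P1=M  mem[L2]=25
15. P1: store L2 := 77  bus=[-]  L2: P0=I P1=M  mem[L2]=25
16. P1: load  L2  bus=[-]  L2: P0=I P1=M  mem[L2]=25

bus = none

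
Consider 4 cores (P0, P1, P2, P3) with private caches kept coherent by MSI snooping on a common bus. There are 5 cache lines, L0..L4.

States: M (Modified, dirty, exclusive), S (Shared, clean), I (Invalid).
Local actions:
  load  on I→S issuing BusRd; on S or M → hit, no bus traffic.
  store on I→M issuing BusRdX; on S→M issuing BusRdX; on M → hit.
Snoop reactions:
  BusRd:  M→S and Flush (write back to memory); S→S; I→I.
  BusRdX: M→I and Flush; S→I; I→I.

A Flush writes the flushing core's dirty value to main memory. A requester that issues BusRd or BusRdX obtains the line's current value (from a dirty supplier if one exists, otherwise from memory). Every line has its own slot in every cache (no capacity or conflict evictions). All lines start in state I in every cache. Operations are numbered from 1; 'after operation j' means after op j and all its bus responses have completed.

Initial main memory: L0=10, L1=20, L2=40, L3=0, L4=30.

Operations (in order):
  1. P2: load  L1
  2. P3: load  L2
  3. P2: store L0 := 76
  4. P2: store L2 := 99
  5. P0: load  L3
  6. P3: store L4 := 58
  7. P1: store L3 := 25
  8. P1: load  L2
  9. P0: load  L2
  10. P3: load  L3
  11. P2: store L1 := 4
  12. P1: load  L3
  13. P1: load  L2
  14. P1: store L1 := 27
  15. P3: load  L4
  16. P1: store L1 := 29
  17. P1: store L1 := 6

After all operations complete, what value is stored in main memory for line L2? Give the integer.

memory[L2] = 99

  op1 P2: load  L1 → I/I/S/I on L1; bus BusRd; mem=20
  op2 P3: load  L2 → I/I/I/S on L2; bus BusRd; mem=40
  op3 P2: store L0 := 76 → I/I/M/I on L0; bus BusRdX; mem=10
  op4 P2: store L2 := 99 → I/I/M/I on L2; bus BusRdX; mem=40
  op5 P0: load  L3 → S/I/I/I on L3; bus BusRd; mem=0
  op6 P3: store L4 := 58 → I/I/I/M on L4; bus BusRdX; mem=30
  op7 P1: store L3 := 25 → I/M/I/I on L3; bus BusRdX; mem=0
  op8 P1: load  L2 → I/S/S/I on L2; bus BusRd Flush; mem=99
  op9 P0: load  L2 → S/S/S/I on L2; bus BusRd; mem=99
  op10 P3: load  L3 → I/S/I/S on L3; bus BusRd Flush; mem=25
  op11 P2: store L1 := 4 → I/I/M/I on L1; bus BusRdX; mem=20
  op12 P1: load  L3 → I/S/I/S on L3; bus (none); mem=25
  op13 P1: load  L2 → S/S/S/I on L2; bus (none); mem=99
  op14 P1: store L1 := 27 → I/M/I/I on L1; bus BusRdX Flush; mem=4
  op15 P3: load  L4 → I/I/I/M on L4; bus (none); mem=30
  op16 P1: store L1 := 29 → I/M/I/I on L1; bus (none); mem=4
  op17 P1: store L1 := 6 → I/M/I/I on L1; bus (none); mem=4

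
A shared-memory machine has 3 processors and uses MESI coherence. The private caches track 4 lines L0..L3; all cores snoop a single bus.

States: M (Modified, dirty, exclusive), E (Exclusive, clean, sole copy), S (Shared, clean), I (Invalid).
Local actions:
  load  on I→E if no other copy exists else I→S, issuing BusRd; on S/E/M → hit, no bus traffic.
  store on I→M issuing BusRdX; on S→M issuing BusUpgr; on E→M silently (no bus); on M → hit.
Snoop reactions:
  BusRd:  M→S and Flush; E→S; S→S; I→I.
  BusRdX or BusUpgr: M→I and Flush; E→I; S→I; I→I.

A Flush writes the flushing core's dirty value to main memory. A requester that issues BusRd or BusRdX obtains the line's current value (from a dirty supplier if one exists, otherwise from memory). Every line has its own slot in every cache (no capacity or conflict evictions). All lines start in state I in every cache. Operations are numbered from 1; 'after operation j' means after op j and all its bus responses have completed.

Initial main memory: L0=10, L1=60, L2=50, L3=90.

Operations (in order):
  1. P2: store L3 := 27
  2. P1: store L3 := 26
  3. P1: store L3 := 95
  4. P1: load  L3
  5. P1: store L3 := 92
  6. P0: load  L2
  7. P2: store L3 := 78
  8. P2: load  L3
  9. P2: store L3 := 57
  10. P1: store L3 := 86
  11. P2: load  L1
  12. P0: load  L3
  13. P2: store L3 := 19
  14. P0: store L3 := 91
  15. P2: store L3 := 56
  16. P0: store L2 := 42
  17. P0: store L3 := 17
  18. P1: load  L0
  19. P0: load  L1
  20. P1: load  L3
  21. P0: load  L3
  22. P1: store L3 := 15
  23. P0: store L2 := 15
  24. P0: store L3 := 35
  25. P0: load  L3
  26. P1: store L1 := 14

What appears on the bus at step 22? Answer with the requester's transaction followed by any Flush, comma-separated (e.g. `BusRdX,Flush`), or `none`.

step 1: P2: store L3 := 27  ⟶  IIM  (L3)  txn=BusRdX  M[L3]=90
step 2: P1: store L3 := 26  ⟶  IMI  (L3)  txn=BusRdX+Flush  M[L3]=27
step 3: P1: store L3 := 95  ⟶  IMI  (L3)  txn=∅  M[L3]=27
step 4: P1: load  L3  ⟶  IMI  (L3)  txn=∅  M[L3]=27
step 5: P1: store L3 := 92  ⟶  IMI  (L3)  txn=∅  M[L3]=27
step 6: P0: load  L2  ⟶  EII  (L2)  txn=BusRd  M[L2]=50
step 7: P2: store L3 := 78  ⟶  IIM  (L3)  txn=BusRdX+Flush  M[L3]=92
step 8: P2: load  L3  ⟶  IIM  (L3)  txn=∅  M[L3]=92
step 9: P2: store L3 := 57  ⟶  IIM  (L3)  txn=∅  M[L3]=92
step 10: P1: store L3 := 86  ⟶  IMI  (L3)  txn=BusRdX+Flush  M[L3]=57
step 11: P2: load  L1  ⟶  IIE  (L1)  txn=BusRd  M[L1]=60
step 12: P0: load  L3  ⟶  SSI  (L3)  txn=BusRd+Flush  M[L3]=86
step 13: P2: store L3 := 19  ⟶  IIM  (L3)  txn=BusRdX  M[L3]=86
step 14: P0: store L3 := 91  ⟶  MII  (L3)  txn=BusRdX+Flush  M[L3]=19
step 15: P2: store L3 := 56  ⟶  IIM  (L3)  txn=BusRdX+Flush  M[L3]=91
step 16: P0: store L2 := 42  ⟶  MII  (L2)  txn=∅  M[L2]=50
step 17: P0: store L3 := 17  ⟶  MII  (L3)  txn=BusRdX+Flush  M[L3]=56
step 18: P1: load  L0  ⟶  IEI  (L0)  txn=BusRd  M[L0]=10
step 19: P0: load  L1  ⟶  SIS  (L1)  txn=BusRd  M[L1]=60
step 20: P1: load  L3  ⟶  SSI  (L3)  txn=BusRd+Flush  M[L3]=17
step 21: P0: load  L3  ⟶  SSI  (L3)  txn=∅  M[L3]=17
step 22: P1: store L3 := 15  ⟶  IMI  (L3)  txn=BusUpgr  M[L3]=17
step 23: P0: store L2 := 15  ⟶  MII  (L2)  txn=∅  M[L2]=50
step 24: P0: store L3 := 35  ⟶  MII  (L3)  txn=BusRdX+Flush  M[L3]=15
step 25: P0: load  L3  ⟶  MII  (L3)  txn=∅  M[L3]=15
step 26: P1: store L1 := 14  ⟶  IMI  (L1)  txn=BusRdX  M[L1]=60

bus = BusUpgr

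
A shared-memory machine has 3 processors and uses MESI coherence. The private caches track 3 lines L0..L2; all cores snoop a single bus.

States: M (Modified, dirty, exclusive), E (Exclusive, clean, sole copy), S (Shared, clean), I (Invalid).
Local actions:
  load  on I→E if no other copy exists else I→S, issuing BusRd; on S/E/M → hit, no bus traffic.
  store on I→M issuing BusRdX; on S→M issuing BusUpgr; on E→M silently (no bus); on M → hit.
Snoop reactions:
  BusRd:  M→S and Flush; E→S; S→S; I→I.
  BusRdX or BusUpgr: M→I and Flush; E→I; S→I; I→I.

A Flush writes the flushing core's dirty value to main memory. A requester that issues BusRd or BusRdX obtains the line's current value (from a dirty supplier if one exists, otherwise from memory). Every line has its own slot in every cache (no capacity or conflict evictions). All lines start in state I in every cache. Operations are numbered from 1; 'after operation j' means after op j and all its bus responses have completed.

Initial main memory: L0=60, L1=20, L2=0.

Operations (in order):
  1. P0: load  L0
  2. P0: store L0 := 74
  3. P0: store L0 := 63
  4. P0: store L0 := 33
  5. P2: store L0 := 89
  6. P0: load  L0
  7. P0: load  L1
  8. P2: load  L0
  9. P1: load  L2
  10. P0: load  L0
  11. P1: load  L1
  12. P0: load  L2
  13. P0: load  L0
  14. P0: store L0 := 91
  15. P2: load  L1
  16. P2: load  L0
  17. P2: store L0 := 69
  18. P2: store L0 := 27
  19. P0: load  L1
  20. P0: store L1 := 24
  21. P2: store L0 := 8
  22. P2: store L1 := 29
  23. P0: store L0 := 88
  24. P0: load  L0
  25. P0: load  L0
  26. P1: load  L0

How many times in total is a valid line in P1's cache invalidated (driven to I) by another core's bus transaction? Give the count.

  op1 P0: load  L0 → E/I/I on L0; bus BusRd; mem=60
  op2 P0: store L0 := 74 → M/I/I on L0; bus (none); mem=60
  op3 P0: store L0 := 63 → M/I/I on L0; bus (none); mem=60
  op4 P0: store L0 := 33 → M/I/I on L0; bus (none); mem=60
  op5 P2: store L0 := 89 → I/I/M on L0; bus BusRdX Flush; mem=33
  op6 P0: load  L0 → S/I/S on L0; bus BusRd Flush; mem=89
  op7 P0: load  L1 → E/I/I on L1; bus BusRd; mem=20
  op8 P2: load  L0 → S/I/S on L0; bus (none); mem=89
  op9 P1: load  L2 → I/E/I on L2; bus BusRd; mem=0
  op10 P0: load  L0 → S/I/S on L0; bus (none); mem=89
  op11 P1: load  L1 → S/S/I on L1; bus BusRd; mem=20
  op12 P0: load  L2 → S/S/I on L2; bus BusRd; mem=0
  op13 P0: load  L0 → S/I/S on L0; bus (none); mem=89
  op14 P0: store L0 := 91 → M/I/I on L0; bus BusUpgr; mem=89
  op15 P2: load  L1 → S/S/S on L1; bus BusRd; mem=20
  op16 P2: load  L0 → S/I/S on L0; bus BusRd Flush; mem=91
  op17 P2: store L0 := 69 → I/I/M on L0; bus BusUpgr; mem=91
  op18 P2: store L0 := 27 → I/I/M on L0; bus (none); mem=91
  op19 P0: load  L1 → S/S/S on L1; bus (none); mem=20
  op20 P0: store L1 := 24 → M/I/I on L1; bus BusUpgr; mem=20
  op21 P2: store L0 := 8 → I/I/M on L0; bus (none); mem=91
  op22 P2: store L1 := 29 → I/I/M on L1; bus BusRdX Flush; mem=24
  op23 P0: store L0 := 88 → M/I/I on L0; bus BusRdX Flush; mem=8
  op24 P0: load  L0 → M/I/I on L0; bus (none); mem=8
  op25 P0: load  L0 → M/I/I on L0; bus (none); mem=8
  op26 P1: load  L0 → S/S/I on L0; bus BusRd Flush; mem=88

invalidations = 1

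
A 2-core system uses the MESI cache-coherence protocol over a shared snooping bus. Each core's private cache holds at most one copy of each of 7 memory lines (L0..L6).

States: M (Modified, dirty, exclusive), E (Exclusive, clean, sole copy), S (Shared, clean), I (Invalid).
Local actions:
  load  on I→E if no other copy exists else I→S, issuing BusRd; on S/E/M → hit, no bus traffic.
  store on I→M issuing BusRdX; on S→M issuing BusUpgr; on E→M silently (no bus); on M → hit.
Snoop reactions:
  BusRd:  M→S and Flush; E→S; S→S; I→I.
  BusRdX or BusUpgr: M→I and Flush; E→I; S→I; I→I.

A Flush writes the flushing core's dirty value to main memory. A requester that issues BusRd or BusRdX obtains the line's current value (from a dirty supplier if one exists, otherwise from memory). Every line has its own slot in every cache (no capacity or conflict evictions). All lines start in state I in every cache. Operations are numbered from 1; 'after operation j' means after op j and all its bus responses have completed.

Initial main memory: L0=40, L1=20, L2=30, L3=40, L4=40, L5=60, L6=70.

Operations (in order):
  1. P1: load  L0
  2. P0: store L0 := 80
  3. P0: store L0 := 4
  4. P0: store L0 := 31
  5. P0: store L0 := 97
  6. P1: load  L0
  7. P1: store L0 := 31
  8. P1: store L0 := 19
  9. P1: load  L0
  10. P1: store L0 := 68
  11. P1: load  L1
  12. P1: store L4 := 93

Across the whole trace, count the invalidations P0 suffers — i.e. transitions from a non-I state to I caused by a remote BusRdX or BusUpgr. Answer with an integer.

  op1 P1: load  L0 → I/E on L0; bus BusRd; mem=40
  op2 P0: store L0 := 80 → M/I on L0; bus BusRdX; mem=40
  op3 P0: store L0 := 4 → M/I on L0; bus (none); mem=40
  op4 P0: store L0 := 31 → M/I on L0; bus (none); mem=40
  op5 P0: store L0 := 97 → M/I on L0; bus (none); mem=40
  op6 P1: load  L0 → S/S on L0; bus BusRd Flush; mem=97
  op7 P1: store L0 := 31 → I/M on L0; bus BusUpgr; mem=97
  op8 P1: store L0 := 19 → I/M on L0; bus (none); mem=97
  op9 P1: load  L0 → I/M on L0; bus (none); mem=97
  op10 P1: store L0 := 68 → I/M on L0; bus (none); mem=97
  op11 P1: load  L1 → I/E on L1; bus BusRd; mem=20
  op12 P1: store L4 := 93 → I/M on L4; bus BusRdX; mem=40

invalidations = 1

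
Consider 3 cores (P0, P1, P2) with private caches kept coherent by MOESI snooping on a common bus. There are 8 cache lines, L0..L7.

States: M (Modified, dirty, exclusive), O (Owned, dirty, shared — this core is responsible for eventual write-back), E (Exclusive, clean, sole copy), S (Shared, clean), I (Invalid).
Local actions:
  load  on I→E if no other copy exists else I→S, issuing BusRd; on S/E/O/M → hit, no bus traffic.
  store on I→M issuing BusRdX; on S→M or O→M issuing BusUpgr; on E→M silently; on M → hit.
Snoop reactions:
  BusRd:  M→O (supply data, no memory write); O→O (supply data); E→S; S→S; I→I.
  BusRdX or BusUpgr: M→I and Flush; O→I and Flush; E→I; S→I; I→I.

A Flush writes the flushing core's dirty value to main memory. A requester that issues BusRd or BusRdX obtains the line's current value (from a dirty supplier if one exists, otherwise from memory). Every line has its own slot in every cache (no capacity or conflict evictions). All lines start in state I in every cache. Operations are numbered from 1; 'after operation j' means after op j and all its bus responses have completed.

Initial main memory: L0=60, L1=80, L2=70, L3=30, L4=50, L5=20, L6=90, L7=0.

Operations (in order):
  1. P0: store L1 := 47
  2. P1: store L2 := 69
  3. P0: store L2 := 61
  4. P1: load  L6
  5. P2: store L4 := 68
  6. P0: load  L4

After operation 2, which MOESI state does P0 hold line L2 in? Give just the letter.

[1] P0: store L1 := 47 | P0:M(47), P1:I, P2:I | bus: BusRdX
[2] P1: store L2 := 69 | P0:I, P1:M(69), P2:I | bus: BusRdX
[3] P0: store L2 := 61 | P0:M(61), P1:I, P2:I | bus: BusRdX,Flush
[4] P1: load  L6 | P0:I, P1:E(90), P2:I | bus: BusRd
[5] P2: store L4 := 68 | P0:I, P1:I, P2:M(68) | bus: BusRdX
[6] P0: load  L4 | P0:S(68), P1:I, P2:O(68) | bus: BusRd

state = I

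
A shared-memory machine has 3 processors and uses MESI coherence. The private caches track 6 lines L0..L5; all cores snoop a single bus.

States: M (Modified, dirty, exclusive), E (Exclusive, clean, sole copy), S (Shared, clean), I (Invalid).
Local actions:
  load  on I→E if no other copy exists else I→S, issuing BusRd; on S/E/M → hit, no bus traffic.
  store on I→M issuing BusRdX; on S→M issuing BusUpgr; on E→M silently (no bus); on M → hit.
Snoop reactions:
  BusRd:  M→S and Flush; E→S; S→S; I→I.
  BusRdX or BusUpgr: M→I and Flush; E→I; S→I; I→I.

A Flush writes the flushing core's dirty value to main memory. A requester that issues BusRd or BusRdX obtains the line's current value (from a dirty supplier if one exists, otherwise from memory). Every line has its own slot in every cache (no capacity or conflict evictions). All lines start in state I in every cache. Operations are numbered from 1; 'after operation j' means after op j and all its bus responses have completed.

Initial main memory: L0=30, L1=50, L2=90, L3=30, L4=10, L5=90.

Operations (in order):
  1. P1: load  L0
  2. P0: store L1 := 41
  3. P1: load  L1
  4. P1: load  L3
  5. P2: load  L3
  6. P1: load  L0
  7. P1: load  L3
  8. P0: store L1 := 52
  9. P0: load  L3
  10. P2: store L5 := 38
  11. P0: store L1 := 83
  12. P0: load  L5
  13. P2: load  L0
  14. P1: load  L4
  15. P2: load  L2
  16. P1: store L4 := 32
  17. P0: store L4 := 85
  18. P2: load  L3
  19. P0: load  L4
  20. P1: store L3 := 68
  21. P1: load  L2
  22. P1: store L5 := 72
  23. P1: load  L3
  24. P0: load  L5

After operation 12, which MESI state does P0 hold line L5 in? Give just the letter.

1. P1: load  L0  bus=[BusRd]  L0: P0=I P1=E P2=I  mem[L0]=30
2. P0: store L1 := 41  bus=[BusRdX]  L1: P0=M P1=I P2=I  mem[L1]=50
3. P1: load  L1  bus=[BusRd,Flush]  L1: P0=S P1=S P2=I  mem[L1]=41
4. P1: load  L3  bus=[BusRd]  L3: P0=I P1=E P2=I  mem[L3]=30
5. P2: load  L3  bus=[BusRd]  L3: P0=I P1=S P2=S  mem[L3]=30
6. P1: load  L0  bus=[-]  L0: P0=I P1=E P2=I  mem[L0]=30
7. P1: load  L3  bus=[-]  L3: P0=I P1=S P2=S  mem[L3]=30
8. P0: store L1 := 52  bus=[BusUpgr]  L1: P0=M P1=I P2=I  mem[L1]=41
9. P0: load  L3  bus=[BusRd]  L3: P0=S P1=S P2=S  mem[L3]=30
10. P2: store L5 := 38  bus=[BusRdX]  L5: P0=I P1=I P2=M  mem[L5]=90
11. P0: store L1 := 83  bus=[-]  L1: P0=M P1=I P2=I  mem[L1]=41
12. P0: load  L5  bus=[BusRd,Flush]  L5: P0=S P1=I P2=S  mem[L5]=38
13. P2: load  L0  bus=[BusRd]  L0: P0=I P1=S P2=S  mem[L0]=30
14. P1: load  L4  bus=[BusRd]  L4: P0=I P1=E P2=I  mem[L4]=10
15. P2: load  L2  bus=[BusRd]  L2: P0=I P1=I P2=E  mem[L2]=90
16. P1: store L4 := 32  bus=[-]  L4: P0=I P1=M P2=I  mem[L4]=10
17. P0: store L4 := 85  bus=[BusRdX,Flush]  L4: P0=M P1=I P2=I  mem[L4]=32
18. P2: load  L3  bus=[-]  L3: P0=S P1=S P2=S  mem[L3]=30
19. P0: load  L4  bus=[-]  L4: P0=M P1=I P2=I  mem[L4]=32
20. P1: store L3 := 68  bus=[BusUpgr]  L3: P0=I P1=M P2=I  mem[L3]=30
21. P1: load  L2  bus=[BusRd]  L2: P0=I P1=S P2=S  mem[L2]=90
22. P1: store L5 := 72  bus=[BusRdX]  L5: P0=I P1=M P2=I  mem[L5]=38
23. P1: load  L3  bus=[-]  L3: P0=I P1=M P2=I  mem[L3]=30
24. P0: load  L5  bus=[BusRd,Flush]  L5: P0=S P1=S P2=I  mem[L5]=72

state = S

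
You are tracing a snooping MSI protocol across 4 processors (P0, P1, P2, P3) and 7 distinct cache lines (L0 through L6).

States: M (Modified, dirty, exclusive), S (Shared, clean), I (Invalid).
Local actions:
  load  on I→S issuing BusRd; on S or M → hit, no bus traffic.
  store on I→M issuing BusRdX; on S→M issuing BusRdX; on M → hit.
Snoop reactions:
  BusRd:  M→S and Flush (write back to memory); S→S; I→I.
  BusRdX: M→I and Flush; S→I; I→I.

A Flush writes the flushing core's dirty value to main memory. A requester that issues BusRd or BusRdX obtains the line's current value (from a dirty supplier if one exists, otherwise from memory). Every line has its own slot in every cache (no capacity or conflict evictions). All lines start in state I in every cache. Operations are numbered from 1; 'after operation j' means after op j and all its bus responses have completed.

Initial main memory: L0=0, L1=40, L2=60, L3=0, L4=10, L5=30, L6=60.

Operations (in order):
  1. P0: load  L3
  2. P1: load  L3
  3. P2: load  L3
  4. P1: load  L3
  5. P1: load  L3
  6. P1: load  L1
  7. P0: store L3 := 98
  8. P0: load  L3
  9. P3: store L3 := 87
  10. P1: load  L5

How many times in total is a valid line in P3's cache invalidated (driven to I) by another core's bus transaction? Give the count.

invalidations = 0

1. P0: load  L3  bus=[BusRd]  L3: P0=S P1=I P2=I P3=I  mem[L3]=0
2. P1: load  L3  bus=[BusRd]  L3: P0=S P1=S P2=I P3=I  mem[L3]=0
3. P2: load  L3  bus=[BusRd]  L3: P0=S P1=S P2=S P3=I  mem[L3]=0
4. P1: load  L3  bus=[-]  L3: P0=S P1=S P2=S P3=I  mem[L3]=0
5. P1: load  L3  bus=[-]  L3: P0=S P1=S P2=S P3=I  mem[L3]=0
6. P1: load  L1  bus=[BusRd]  L1: P0=I P1=S P2=I P3=I  mem[L1]=40
7. P0: store L3 := 98  bus=[BusRdX]  L3: P0=M P1=I P2=I P3=I  mem[L3]=0
8. P0: load  L3  bus=[-]  L3: P0=M P1=I P2=I P3=I  mem[L3]=0
9. P3: store L3 := 87  bus=[BusRdX,Flush]  L3: P0=I P1=I P2=I P3=M  mem[L3]=98
10. P1: load  L5  bus=[BusRd]  L5: P0=I P1=S P2=I P3=I  mem[L5]=30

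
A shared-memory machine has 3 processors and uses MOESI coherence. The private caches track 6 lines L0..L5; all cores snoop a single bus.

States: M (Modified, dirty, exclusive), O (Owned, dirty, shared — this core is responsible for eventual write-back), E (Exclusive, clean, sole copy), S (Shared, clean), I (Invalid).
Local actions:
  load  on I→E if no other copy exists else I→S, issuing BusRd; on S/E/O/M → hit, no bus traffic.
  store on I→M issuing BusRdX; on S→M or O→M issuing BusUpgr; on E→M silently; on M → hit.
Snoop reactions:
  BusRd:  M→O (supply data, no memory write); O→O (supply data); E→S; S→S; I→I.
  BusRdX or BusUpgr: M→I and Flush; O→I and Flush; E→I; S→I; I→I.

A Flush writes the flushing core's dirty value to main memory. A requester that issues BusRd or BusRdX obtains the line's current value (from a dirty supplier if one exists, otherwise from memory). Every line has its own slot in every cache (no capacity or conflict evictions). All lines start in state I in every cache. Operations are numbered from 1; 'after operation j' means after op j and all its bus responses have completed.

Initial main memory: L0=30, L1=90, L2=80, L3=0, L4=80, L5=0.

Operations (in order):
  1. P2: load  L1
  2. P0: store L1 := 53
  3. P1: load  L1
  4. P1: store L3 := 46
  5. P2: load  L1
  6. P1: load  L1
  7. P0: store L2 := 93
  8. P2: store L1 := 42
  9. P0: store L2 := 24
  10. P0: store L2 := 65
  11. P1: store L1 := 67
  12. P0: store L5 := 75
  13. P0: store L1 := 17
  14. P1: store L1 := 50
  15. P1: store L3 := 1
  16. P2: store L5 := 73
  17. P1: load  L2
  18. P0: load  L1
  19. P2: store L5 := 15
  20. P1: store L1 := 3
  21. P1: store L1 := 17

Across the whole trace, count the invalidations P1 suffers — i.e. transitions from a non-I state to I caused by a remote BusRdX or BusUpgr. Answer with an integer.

invalidations = 2

1. P2: load  L1  bus=[BusRd]  L1: P0=I P1=I P2=E  mem[L1]=90
2. P0: store L1 := 53  bus=[BusRdX]  L1: P0=M P1=I P2=I  mem[L1]=90
3. P1: load  L1  bus=[BusRd]  L1: P0=O P1=S P2=I  mem[L1]=90
4. P1: store L3 := 46  bus=[BusRdX]  L3: P0=I P1=M P2=I  mem[L3]=0
5. P2: load  L1  bus=[BusRd]  L1: P0=O P1=S P2=S  mem[L1]=90
6. P1: load  L1  bus=[-]  L1: P0=O P1=S P2=S  mem[L1]=90
7. P0: store L2 := 93  bus=[BusRdX]  L2: P0=M P1=I P2=I  mem[L2]=80
8. P2: store L1 := 42  bus=[BusUpgr,Flush]  L1: P0=I P1=I P2=M  mem[L1]=53
9. P0: store L2 := 24  bus=[-]  L2: P0=M P1=I P2=I  mem[L2]=80
10. P0: store L2 := 65  bus=[-]  L2: P0=M P1=I P2=I  mem[L2]=80
11. P1: store L1 := 67  bus=[BusRdX,Flush]  L1: P0=I P1=M P2=I  mem[L1]=42
12. P0: store L5 := 75  bus=[BusRdX]  L5: P0=M P1=I P2=I  mem[L5]=0
13. P0: store L1 := 17  bus=[BusRdX,Flush]  L1: P0=M P1=I P2=I  mem[L1]=67
14. P1: store L1 := 50  bus=[BusRdX,Flush]  L1: P0=I P1=M P2=I  mem[L1]=17
15. P1: store L3 := 1  bus=[-]  L3: P0=I P1=M P2=I  mem[L3]=0
16. P2: store L5 := 73  bus=[BusRdX,Flush]  L5: P0=I P1=I P2=M  mem[L5]=75
17. P1: load  L2  bus=[BusRd]  L2: P0=O P1=S P2=I  mem[L2]=80
18. P0: load  L1  bus=[BusRd]  L1: P0=S P1=O P2=I  mem[L1]=17
19. P2: store L5 := 15  bus=[-]  L5: P0=I P1=I P2=M  mem[L5]=75
20. P1: store L1 := 3  bus=[BusUpgr]  L1: P0=I P1=M P2=I  mem[L1]=17
21. P1: store L1 := 17  bus=[-]  L1: P0=I P1=M P2=I  mem[L1]=17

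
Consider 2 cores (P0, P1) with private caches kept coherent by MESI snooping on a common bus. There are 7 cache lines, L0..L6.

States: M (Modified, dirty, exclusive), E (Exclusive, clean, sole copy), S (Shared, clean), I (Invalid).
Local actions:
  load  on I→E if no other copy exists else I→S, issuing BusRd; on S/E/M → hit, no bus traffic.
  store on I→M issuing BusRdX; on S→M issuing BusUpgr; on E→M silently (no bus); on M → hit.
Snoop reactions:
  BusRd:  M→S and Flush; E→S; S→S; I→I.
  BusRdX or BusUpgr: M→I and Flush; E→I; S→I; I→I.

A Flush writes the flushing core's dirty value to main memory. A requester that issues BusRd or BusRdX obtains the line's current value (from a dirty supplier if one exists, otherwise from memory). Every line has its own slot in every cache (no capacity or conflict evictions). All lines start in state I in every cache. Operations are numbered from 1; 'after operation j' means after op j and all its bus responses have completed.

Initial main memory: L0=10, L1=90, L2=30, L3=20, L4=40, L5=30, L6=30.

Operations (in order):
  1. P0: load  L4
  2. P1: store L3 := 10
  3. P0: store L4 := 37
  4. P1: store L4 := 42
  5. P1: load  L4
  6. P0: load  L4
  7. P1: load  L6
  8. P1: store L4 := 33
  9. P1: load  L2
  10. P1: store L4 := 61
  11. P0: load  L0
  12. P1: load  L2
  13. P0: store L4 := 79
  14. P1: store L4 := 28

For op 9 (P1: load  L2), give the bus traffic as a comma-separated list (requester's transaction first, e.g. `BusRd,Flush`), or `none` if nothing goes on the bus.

1. P0: load  L4  bus=[BusRd]  L4: P0=E P1=I  mem[L4]=40
2. P1: store L3 := 10  bus=[BusRdX]  L3: P0=I P1=M  mem[L3]=20
3. P0: store L4 := 37  bus=[-]  L4: P0=M P1=I  mem[L4]=40
4. P1: store L4 := 42  bus=[BusRdX,Flush]  L4: P0=I P1=M  mem[L4]=37
5. P1: load  L4  bus=[-]  L4: P0=I P1=M  mem[L4]=37
6. P0: load  L4  bus=[BusRd,Flush]  L4: P0=S P1=S  mem[L4]=42
7. P1: load  L6  bus=[BusRd]  L6: P0=I P1=E  mem[L6]=30
8. P1: store L4 := 33  bus=[BusUpgr]  L4: P0=I P1=M  mem[L4]=42
9. P1: load  L2  bus=[BusRd]  L2: P0=I P1=E  mem[L2]=30
10. P1: store L4 := 61  bus=[-]  L4: P0=I P1=M  mem[L4]=42
11. P0: load  L0  bus=[BusRd]  L0: P0=E P1=I  mem[L0]=10
12. P1: load  L2  bus=[-]  L2: P0=I P1=E  mem[L2]=30
13. P0: store L4 := 79  bus=[BusRdX,Flush]  L4: P0=M P1=I  mem[L4]=61
14. P1: store L4 := 28  bus=[BusRdX,Flush]  L4: P0=I P1=M  mem[L4]=79

bus = BusRd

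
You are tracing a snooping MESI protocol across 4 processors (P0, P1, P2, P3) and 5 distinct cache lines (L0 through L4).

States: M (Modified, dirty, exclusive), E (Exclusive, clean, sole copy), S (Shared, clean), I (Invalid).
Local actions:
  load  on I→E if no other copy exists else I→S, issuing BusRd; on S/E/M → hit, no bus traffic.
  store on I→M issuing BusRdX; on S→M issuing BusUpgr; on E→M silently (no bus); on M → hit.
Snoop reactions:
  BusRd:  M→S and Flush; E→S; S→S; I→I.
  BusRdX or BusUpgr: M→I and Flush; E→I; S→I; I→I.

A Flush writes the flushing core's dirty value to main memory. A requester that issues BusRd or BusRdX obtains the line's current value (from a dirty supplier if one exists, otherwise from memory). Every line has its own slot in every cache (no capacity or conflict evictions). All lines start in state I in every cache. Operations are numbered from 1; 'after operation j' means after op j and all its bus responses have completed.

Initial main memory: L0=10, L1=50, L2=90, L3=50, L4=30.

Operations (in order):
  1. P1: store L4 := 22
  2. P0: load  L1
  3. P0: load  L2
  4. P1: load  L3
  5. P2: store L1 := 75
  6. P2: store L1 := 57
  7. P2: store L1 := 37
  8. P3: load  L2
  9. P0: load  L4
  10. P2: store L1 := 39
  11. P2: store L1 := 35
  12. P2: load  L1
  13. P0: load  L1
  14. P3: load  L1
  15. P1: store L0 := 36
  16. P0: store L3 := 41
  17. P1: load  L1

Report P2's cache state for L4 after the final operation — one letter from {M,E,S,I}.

state = I

1. P1: store L4 := 22  bus=[BusRdX]  L4: P0=I P1=M P2=I P3=I  mem[L4]=30
2. P0: load  L1  bus=[BusRd]  L1: P0=E P1=I P2=I P3=I  mem[L1]=50
3. P0: load  L2  bus=[BusRd]  L2: P0=E P1=I P2=I P3=I  mem[L2]=90
4. P1: load  L3  bus=[BusRd]  L3: P0=I P1=E P2=I P3=I  mem[L3]=50
5. P2: store L1 := 75  bus=[BusRdX]  L1: P0=I P1=I P2=M P3=I  mem[L1]=50
6. P2: store L1 := 57  bus=[-]  L1: P0=I P1=I P2=M P3=I  mem[L1]=50
7. P2: store L1 := 37  bus=[-]  L1: P0=I P1=I P2=M P3=I  mem[L1]=50
8. P3: load  L2  bus=[BusRd]  L2: P0=S P1=I P2=I P3=S  mem[L2]=90
9. P0: load  L4  bus=[BusRd,Flush]  L4: P0=S P1=S P2=I P3=I  mem[L4]=22
10. P2: store L1 := 39  bus=[-]  L1: P0=I P1=I P2=M P3=I  mem[L1]=50
11. P2: store L1 := 35  bus=[-]  L1: P0=I P1=I P2=M P3=I  mem[L1]=50
12. P2: load  L1  bus=[-]  L1: P0=I P1=I P2=M P3=I  mem[L1]=50
13. P0: load  L1  bus=[BusRd,Flush]  L1: P0=S P1=I P2=S P3=I  mem[L1]=35
14. P3: load  L1  bus=[BusRd]  L1: P0=S P1=I P2=S P3=S  mem[L1]=35
15. P1: store L0 := 36  bus=[BusRdX]  L0: P0=I P1=M P2=I P3=I  mem[L0]=10
16. P0: store L3 := 41  bus=[BusRdX]  L3: P0=M P1=I P2=I P3=I  mem[L3]=50
17. P1: load  L1  bus=[BusRd]  L1: P0=S P1=S P2=S P3=S  mem[L1]=35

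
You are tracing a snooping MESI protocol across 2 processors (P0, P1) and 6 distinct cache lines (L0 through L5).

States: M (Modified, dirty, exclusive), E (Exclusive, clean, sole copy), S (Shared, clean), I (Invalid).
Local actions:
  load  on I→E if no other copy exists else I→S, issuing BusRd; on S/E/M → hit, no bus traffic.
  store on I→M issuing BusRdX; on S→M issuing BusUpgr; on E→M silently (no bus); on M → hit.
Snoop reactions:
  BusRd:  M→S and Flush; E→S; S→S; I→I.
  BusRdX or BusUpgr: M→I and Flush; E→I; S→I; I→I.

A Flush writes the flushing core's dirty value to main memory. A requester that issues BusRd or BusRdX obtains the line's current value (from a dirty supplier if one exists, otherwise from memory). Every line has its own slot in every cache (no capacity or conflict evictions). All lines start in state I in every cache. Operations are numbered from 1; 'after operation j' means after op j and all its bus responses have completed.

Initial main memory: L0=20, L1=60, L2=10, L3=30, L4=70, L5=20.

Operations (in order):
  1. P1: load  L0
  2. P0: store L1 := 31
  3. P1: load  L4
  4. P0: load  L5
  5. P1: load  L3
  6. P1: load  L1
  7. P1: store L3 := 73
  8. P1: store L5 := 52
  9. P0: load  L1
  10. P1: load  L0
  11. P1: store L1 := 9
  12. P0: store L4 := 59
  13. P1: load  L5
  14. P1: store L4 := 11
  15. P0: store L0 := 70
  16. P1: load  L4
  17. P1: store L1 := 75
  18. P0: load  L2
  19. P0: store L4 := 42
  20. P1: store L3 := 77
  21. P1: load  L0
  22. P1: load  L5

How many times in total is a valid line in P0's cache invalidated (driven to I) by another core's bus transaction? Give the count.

invalidations = 3

[1] P1: load  L0 | P0:I, P1:E(20) | bus: BusRd
[2] P0: store L1 := 31 | P0:M(31), P1:I | bus: BusRdX
[3] P1: load  L4 | P0:I, P1:E(70) | bus: BusRd
[4] P0: load  L5 | P0:E(20), P1:I | bus: BusRd
[5] P1: load  L3 | P0:I, P1:E(30) | bus: BusRd
[6] P1: load  L1 | P0:S(31), P1:S(31) | bus: BusRd,Flush
[7] P1: store L3 := 73 | P0:I, P1:M(73) | bus: none
[8] P1: store L5 := 52 | P0:I, P1:M(52) | bus: BusRdX
[9] P0: load  L1 | P0:S(31), P1:S(31) | bus: none
[10] P1: load  L0 | P0:I, P1:E(20) | bus: none
[11] P1: store L1 := 9 | P0:I, P1:M(9) | bus: BusUpgr
[12] P0: store L4 := 59 | P0:M(59), P1:I | bus: BusRdX
[13] P1: load  L5 | P0:I, P1:M(52) | bus: none
[14] P1: store L4 := 11 | P0:I, P1:M(11) | bus: BusRdX,Flush
[15] P0: store L0 := 70 | P0:M(70), P1:I | bus: BusRdX
[16] P1: load  L4 | P0:I, P1:M(11) | bus: none
[17] P1: store L1 := 75 | P0:I, P1:M(75) | bus: none
[18] P0: load  L2 | P0:E(10), P1:I | bus: BusRd
[19] P0: store L4 := 42 | P0:M(42), P1:I | bus: BusRdX,Flush
[20] P1: store L3 := 77 | P0:I, P1:M(77) | bus: none
[21] P1: load  L0 | P0:S(70), P1:S(70) | bus: BusRd,Flush
[22] P1: load  L5 | P0:I, P1:M(52) | bus: none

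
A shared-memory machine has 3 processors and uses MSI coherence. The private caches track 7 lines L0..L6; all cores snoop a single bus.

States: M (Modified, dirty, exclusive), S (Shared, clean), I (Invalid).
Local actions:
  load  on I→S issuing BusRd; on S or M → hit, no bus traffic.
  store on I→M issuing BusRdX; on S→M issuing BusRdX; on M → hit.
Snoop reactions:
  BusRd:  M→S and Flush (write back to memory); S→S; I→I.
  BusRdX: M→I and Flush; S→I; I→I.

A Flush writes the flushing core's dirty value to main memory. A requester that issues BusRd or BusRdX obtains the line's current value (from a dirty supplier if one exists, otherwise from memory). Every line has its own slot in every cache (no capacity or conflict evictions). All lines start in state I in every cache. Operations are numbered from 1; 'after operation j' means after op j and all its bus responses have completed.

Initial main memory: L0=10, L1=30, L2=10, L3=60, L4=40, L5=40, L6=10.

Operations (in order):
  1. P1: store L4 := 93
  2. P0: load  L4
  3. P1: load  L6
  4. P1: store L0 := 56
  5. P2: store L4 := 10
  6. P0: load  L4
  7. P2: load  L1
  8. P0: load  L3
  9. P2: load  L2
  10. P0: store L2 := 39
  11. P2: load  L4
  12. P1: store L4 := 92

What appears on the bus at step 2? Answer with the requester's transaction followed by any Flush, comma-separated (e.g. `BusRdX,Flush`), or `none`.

bus = BusRd,Flush

step 1: P1: store L4 := 93  ⟶  IMI  (L4)  txn=BusRdX  M[L4]=40
step 2: P0: load  L4  ⟶  SSI  (L4)  txn=BusRd+Flush  M[L4]=93
step 3: P1: load  L6  ⟶  ISI  (L6)  txn=BusRd  M[L6]=10
step 4: P1: store L0 := 56  ⟶  IMI  (L0)  txn=BusRdX  M[L0]=10
step 5: P2: store L4 := 10  ⟶  IIM  (L4)  txn=BusRdX  M[L4]=93
step 6: P0: load  L4  ⟶  SIS  (L4)  txn=BusRd+Flush  M[L4]=10
step 7: P2: load  L1  ⟶  IIS  (L1)  txn=BusRd  M[L1]=30
step 8: P0: load  L3  ⟶  SII  (L3)  txn=BusRd  M[L3]=60
step 9: P2: load  L2  ⟶  IIS  (L2)  txn=BusRd  M[L2]=10
step 10: P0: store L2 := 39  ⟶  MII  (L2)  txn=BusRdX  M[L2]=10
step 11: P2: load  L4  ⟶  SIS  (L4)  txn=∅  M[L4]=10
step 12: P1: store L4 := 92  ⟶  IMI  (L4)  txn=BusRdX  M[L4]=10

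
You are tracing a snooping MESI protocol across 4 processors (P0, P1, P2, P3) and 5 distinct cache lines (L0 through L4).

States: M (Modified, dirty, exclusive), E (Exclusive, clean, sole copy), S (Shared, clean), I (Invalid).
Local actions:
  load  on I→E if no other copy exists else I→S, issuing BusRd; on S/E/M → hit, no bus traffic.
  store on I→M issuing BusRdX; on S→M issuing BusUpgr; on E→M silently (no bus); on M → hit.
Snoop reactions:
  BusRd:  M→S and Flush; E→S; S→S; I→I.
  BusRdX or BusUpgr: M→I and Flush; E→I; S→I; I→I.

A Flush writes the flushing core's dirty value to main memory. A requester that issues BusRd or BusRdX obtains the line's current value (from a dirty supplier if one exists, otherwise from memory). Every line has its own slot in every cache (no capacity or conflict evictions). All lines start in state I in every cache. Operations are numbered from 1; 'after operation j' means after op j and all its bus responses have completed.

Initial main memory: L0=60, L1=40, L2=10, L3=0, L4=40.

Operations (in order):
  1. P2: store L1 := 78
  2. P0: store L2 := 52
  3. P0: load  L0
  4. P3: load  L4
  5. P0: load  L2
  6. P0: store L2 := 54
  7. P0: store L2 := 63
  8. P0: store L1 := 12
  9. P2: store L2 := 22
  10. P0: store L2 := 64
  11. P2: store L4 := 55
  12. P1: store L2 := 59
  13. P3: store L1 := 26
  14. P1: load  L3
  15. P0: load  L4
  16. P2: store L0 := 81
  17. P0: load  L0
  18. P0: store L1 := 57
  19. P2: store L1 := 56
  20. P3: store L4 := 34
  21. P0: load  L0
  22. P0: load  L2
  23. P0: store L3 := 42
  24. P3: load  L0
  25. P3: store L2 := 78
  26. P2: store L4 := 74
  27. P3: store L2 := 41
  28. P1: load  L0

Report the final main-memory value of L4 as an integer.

step 1: P2: store L1 := 78  ⟶  IIMI  (L1)  txn=BusRdX  M[L1]=40
step 2: P0: store L2 := 52  ⟶  MIII  (L2)  txn=BusRdX  M[L2]=10
step 3: P0: load  L0  ⟶  EIII  (L0)  txn=BusRd  M[L0]=60
step 4: P3: load  L4  ⟶  IIIE  (L4)  txn=BusRd  M[L4]=40
step 5: P0: load  L2  ⟶  MIII  (L2)  txn=∅  M[L2]=10
step 6: P0: store L2 := 54  ⟶  MIII  (L2)  txn=∅  M[L2]=10
step 7: P0: store L2 := 63  ⟶  MIII  (L2)  txn=∅  M[L2]=10
step 8: P0: store L1 := 12  ⟶  MIII  (L1)  txn=BusRdX+Flush  M[L1]=78
step 9: P2: store L2 := 22  ⟶  IIMI  (L2)  txn=BusRdX+Flush  M[L2]=63
step 10: P0: store L2 := 64  ⟶  MIII  (L2)  txn=BusRdX+Flush  M[L2]=22
step 11: P2: store L4 := 55  ⟶  IIMI  (L4)  txn=BusRdX  M[L4]=40
step 12: P1: store L2 := 59  ⟶  IMII  (L2)  txn=BusRdX+Flush  M[L2]=64
step 13: P3: store L1 := 26  ⟶  IIIM  (L1)  txn=BusRdX+Flush  M[L1]=12
step 14: P1: load  L3  ⟶  IEII  (L3)  txn=BusRd  M[L3]=0
step 15: P0: load  L4  ⟶  SISI  (L4)  txn=BusRd+Flush  M[L4]=55
step 16: P2: store L0 := 81  ⟶  IIMI  (L0)  txn=BusRdX  M[L0]=60
step 17: P0: load  L0  ⟶  SISI  (L0)  txn=BusRd+Flush  M[L0]=81
step 18: P0: store L1 := 57  ⟶  MIII  (L1)  txn=BusRdX+Flush  M[L1]=26
step 19: P2: store L1 := 56  ⟶  IIMI  (L1)  txn=BusRdX+Flush  M[L1]=57
step 20: P3: store L4 := 34  ⟶  IIIM  (L4)  txn=BusRdX  M[L4]=55
step 21: P0: load  L0  ⟶  SISI  (L0)  txn=∅  M[L0]=81
step 22: P0: load  L2  ⟶  SSII  (L2)  txn=BusRd+Flush  M[L2]=59
step 23: P0: store L3 := 42  ⟶  MIII  (L3)  txn=BusRdX  M[L3]=0
step 24: P3: load  L0  ⟶  SISS  (L0)  txn=BusRd  M[L0]=81
step 25: P3: store L2 := 78  ⟶  IIIM  (L2)  txn=BusRdX  M[L2]=59
step 26: P2: store L4 := 74  ⟶  IIMI  (L4)  txn=BusRdX+Flush  M[L4]=34
step 27: P3: store L2 := 41  ⟶  IIIM  (L2)  txn=∅  M[L2]=59
step 28: P1: load  L0  ⟶  SSSS  (L0)  txn=BusRd  M[L0]=81

memory[L4] = 34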